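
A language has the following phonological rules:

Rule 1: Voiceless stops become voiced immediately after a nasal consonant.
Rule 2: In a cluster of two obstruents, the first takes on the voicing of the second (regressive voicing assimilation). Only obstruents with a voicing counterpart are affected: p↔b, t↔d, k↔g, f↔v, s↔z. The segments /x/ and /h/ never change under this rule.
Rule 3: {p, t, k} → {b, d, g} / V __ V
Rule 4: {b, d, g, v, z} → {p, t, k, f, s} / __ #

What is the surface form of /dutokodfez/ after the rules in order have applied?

Rule 1 (post-nasal voicing): no segment meets the environment; /dutokodfez/ is unchanged.
Rule 2 (regressive voicing assimilation): /d/ precedes the voiceless obstruent /f/, so it devoices to [t] by assimilation. /dutokodfez/ → dutokotfez.
Rule 3 (intervocalic voicing): /t/ is a voiceless stop between vowels /u/ and /o/, so it voices to [d]. /k/ is a voiceless stop between vowels /o/ and /o/, so it voices to [g]. /dutokotfez/ → dudogotfez.
Rule 4 (final devoicing): /z/ is a voiced obstruent in word-final position, so it devoices to [s]. /dudogotfez/ → dudogotfes.

dudogotfes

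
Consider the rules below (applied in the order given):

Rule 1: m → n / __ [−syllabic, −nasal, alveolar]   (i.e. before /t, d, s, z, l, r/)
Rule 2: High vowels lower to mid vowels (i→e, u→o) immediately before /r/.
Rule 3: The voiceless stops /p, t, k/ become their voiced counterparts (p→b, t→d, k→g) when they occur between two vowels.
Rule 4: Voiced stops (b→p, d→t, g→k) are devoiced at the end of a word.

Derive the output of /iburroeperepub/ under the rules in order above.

iborroeberebup

Rule 1 (nasal place assimilation): no segment meets the environment; /iburroeperepub/ is unchanged.
Rule 2 (pre-rhotic lowering): /u/ is a high vowel immediately before /r/, so it lowers to [o]. /iburroeperepub/ → iborroeperepub.
Rule 3 (intervocalic voicing): /p/ is a voiceless stop between vowels /e/ and /e/, so it voices to [b]. /p/ is a voiceless stop between vowels /e/ and /u/, so it voices to [b]. /iborroeperepub/ → iborroeberebub.
Rule 4 (final devoicing): /b/ is a voiced stop in word-final position, so it devoices to [p]. /iborroeberebub/ → iborroeberebup.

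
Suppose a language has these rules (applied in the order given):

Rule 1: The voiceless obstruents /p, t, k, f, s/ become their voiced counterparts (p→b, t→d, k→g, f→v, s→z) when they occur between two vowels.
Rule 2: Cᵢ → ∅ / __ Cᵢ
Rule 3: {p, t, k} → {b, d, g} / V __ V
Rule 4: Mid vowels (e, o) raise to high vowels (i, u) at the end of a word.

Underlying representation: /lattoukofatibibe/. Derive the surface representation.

ladougovadibibi

Rule 1 (intervocalic voicing): /k/ is a voiceless obstruent between vowels /u/ and /o/, so it voices to [g]. /f/ is a voiceless obstruent between vowels /o/ and /a/, so it voices to [v]. /t/ is a voiceless obstruent between vowels /a/ and /i/, so it voices to [d]. /lattoukofatibibe/ → lattougovadibibe.
Rule 2 (degemination): /tt/ is a geminate; the first /t/ deletes. /lattougovadibibe/ → latougovadibibe.
Rule 3 (intervocalic voicing): /t/ is a voiceless stop between vowels /a/ and /o/, so it voices to [d]. /latougovadibibe/ → ladougovadibibe.
Rule 4 (final vowel raising): /e/ is a mid vowel in word-final position, so it raises to [i]. /ladougovadibibe/ → ladougovadibibi.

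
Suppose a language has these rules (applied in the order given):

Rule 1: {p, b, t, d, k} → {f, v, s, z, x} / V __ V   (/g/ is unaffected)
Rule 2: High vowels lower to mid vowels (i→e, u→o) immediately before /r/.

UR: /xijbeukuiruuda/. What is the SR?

xijbeuxueruuza

Rule 1 (intervocalic spirantization): /k/ is a stop between vowels /u/ and /u/, so it spirantizes to the fricative [x]. /d/ is a stop between vowels /u/ and /a/, so it spirantizes to the fricative [z]. /xijbeukuiruuda/ → xijbeuxuiruuza.
Rule 2 (pre-rhotic lowering): /i/ is a high vowel immediately before /r/, so it lowers to [e]. /xijbeuxuiruuza/ → xijbeuxueruuza.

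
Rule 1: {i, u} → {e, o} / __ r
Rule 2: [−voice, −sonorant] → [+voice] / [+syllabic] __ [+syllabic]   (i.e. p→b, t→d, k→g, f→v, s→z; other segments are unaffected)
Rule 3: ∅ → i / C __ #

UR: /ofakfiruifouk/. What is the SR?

ovakferuivouki

Rule 1 (pre-rhotic lowering): /i/ is a high vowel immediately before /r/, so it lowers to [e]. /ofakfiruifouk/ → ofakferuifouk.
Rule 2 (intervocalic voicing): /f/ is a voiceless obstruent between vowels /o/ and /a/, so it voices to [v]. /f/ is a voiceless obstruent between vowels /i/ and /o/, so it voices to [v]. /ofakferuifouk/ → ovakferuivouk.
Rule 3 (final i-epenthesis): the form ends in the consonant /k/, so [i] is inserted word-finally. /ovakferuivouk/ → ovakferuivouki.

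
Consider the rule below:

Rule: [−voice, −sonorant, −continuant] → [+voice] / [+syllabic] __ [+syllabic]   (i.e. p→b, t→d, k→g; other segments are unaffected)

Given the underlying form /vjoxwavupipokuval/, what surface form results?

/p/ is a voiceless stop between vowels /u/ and /i/, so it voices to [b].
/p/ is a voiceless stop between vowels /i/ and /o/, so it voices to [b].
/k/ is a voiceless stop between vowels /o/ and /u/, so it voices to [g].
Surface form: [vjoxwavubiboguval].

vjoxwavubiboguval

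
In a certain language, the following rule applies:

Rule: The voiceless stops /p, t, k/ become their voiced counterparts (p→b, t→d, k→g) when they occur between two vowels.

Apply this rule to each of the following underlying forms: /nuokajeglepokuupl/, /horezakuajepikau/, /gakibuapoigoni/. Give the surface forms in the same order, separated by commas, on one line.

nuogajegleboguupl, horezaguajebigau, gagibuaboigoni

/nuokajeglepokuupl/: /k/ is a voiceless stop between vowels /o/ and /a/, so it voices to [g]. /p/ is a voiceless stop between vowels /e/ and /o/, so it voices to [b]. /k/ is a voiceless stop between vowels /o/ and /u/, so it voices to [g]. → [nuogajegleboguupl].
/horezakuajepikau/: /k/ is a voiceless stop between vowels /a/ and /u/, so it voices to [g]. /p/ is a voiceless stop between vowels /e/ and /i/, so it voices to [b]. /k/ is a voiceless stop between vowels /i/ and /a/, so it voices to [g]. → [horezaguajebigau].
/gakibuapoigoni/: /k/ is a voiceless stop between vowels /a/ and /i/, so it voices to [g]. /p/ is a voiceless stop between vowels /a/ and /o/, so it voices to [b]. → [gagibuaboigoni].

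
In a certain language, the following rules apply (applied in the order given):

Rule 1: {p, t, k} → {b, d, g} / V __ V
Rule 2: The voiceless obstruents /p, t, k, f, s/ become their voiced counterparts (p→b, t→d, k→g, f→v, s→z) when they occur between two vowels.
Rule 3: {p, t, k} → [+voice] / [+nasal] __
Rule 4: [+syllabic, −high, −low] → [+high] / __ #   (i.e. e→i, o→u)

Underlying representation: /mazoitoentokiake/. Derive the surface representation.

mazoidoendogiagi

Rule 1 (intervocalic voicing): /t/ is a voiceless stop between vowels /i/ and /o/, so it voices to [d]. /k/ is a voiceless stop between vowels /o/ and /i/, so it voices to [g]. /k/ is a voiceless stop between vowels /a/ and /e/, so it voices to [g]. /mazoitoentokiake/ → mazoidoentogiage.
Rule 2 (intervocalic voicing): no segment meets the environment; /mazoidoentogiage/ is unchanged.
Rule 3 (post-nasal voicing): /t/ is a voiceless stop immediately after the nasal /n/, so it voices to [d]. /mazoidoentogiage/ → mazoidoendogiage.
Rule 4 (final vowel raising): /e/ is a mid vowel in word-final position, so it raises to [i]. /mazoidoendogiage/ → mazoidoendogiagi.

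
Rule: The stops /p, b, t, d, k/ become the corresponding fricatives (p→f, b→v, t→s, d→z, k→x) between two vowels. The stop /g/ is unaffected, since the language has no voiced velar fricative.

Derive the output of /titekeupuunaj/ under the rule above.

Scanning /titekeupuunaj/: /t/ at position 1 is not in the conditioning environment; /t/ is a stop between vowels /i/ and /e/, so it spirantizes to the fricative [s]; /k/ is a stop between vowels /e/ and /e/, so it spirantizes to the fricative [x]; /p/ is a stop between vowels /u/ and /u/, so it spirantizes to the fricative [f].
Result: [tisexeufuunaj].

tisexeufuunaj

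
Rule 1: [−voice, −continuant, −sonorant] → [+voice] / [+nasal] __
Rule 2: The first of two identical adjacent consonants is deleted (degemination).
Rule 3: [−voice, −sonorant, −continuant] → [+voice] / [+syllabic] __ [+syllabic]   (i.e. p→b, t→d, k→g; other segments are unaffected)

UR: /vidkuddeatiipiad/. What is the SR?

vidkudeadiibiad

Rule 1 (post-nasal voicing): no segment meets the environment; /vidkuddeatiipiad/ is unchanged.
Rule 2 (degemination): /dd/ is a geminate; the first /d/ deletes. /vidkuddeatiipiad/ → vidkudeatiipiad.
Rule 3 (intervocalic voicing): /t/ is a voiceless stop between vowels /a/ and /i/, so it voices to [d]. /p/ is a voiceless stop between vowels /i/ and /i/, so it voices to [b]. /vidkudeatiipiad/ → vidkudeadiibiad.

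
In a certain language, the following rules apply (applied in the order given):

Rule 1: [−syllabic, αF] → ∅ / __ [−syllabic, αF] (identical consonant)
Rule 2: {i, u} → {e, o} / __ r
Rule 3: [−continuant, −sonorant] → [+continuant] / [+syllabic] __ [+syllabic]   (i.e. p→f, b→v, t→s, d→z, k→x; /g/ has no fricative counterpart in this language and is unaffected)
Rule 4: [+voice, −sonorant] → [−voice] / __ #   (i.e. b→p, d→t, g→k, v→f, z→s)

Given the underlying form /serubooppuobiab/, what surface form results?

Rule 1 (degemination): /pp/ is a geminate; the first /p/ deletes. /serubooppuobiab/ → seruboopuobiab.
Rule 2 (pre-rhotic lowering): no segment meets the environment; /seruboopuobiab/ is unchanged.
Rule 3 (intervocalic spirantization): /b/ is a stop between vowels /u/ and /o/, so it spirantizes to the fricative [v]. /p/ is a stop between vowels /o/ and /u/, so it spirantizes to the fricative [f]. /b/ is a stop between vowels /o/ and /i/, so it spirantizes to the fricative [v]. /seruboopuobiab/ → seruvoofuoviab.
Rule 4 (final devoicing): /b/ is a voiced obstruent in word-final position, so it devoices to [p]. /seruvoofuoviab/ → seruvoofuoviap.

seruvoofuoviap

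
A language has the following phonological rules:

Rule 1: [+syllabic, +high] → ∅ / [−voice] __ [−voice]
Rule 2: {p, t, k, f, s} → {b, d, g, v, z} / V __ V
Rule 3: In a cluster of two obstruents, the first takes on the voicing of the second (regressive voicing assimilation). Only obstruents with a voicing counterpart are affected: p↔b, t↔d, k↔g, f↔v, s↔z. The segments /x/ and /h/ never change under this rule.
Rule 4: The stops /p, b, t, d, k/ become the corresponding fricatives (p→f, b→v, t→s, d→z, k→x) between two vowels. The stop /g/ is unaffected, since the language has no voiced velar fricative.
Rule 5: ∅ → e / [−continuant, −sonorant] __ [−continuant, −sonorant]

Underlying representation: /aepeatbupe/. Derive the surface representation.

aeveadebuve

Rule 1 (high vowel syncope): no segment meets the environment; /aepeatbupe/ is unchanged.
Rule 2 (intervocalic voicing): /p/ is a voiceless obstruent between vowels /e/ and /e/, so it voices to [b]. /p/ is a voiceless obstruent between vowels /u/ and /e/, so it voices to [b]. /aepeatbupe/ → aebeatbube.
Rule 3 (regressive voicing assimilation): /t/ precedes the voiced obstruent /b/, so it voices to [d] by assimilation. /aebeatbube/ → aebeadbube.
Rule 4 (intervocalic spirantization): /b/ is a stop between vowels /e/ and /e/, so it spirantizes to the fricative [v]. /b/ is a stop between vowels /u/ and /e/, so it spirantizes to the fricative [v]. /aebeadbube/ → aeveadbuve.
Rule 5 (stop-cluster e-epenthesis): /d/ and /b/ form a stop–stop cluster, so [e] is inserted between them. /aeveadbuve/ → aeveadebuve.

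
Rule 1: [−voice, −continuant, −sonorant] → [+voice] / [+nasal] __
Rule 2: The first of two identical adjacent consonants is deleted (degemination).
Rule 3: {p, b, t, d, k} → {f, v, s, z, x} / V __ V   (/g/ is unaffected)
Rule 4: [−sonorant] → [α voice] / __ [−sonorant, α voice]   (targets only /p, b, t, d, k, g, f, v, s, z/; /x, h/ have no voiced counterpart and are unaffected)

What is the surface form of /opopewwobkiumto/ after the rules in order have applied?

ofofewopkiumdo

Rule 1 (post-nasal voicing): /t/ is a voiceless stop immediately after the nasal /m/, so it voices to [d]. /opopewwobkiumto/ → opopewwobkiumdo.
Rule 2 (degemination): /ww/ is a geminate; the first /w/ deletes. /opopewwobkiumdo/ → opopewobkiumdo.
Rule 3 (intervocalic spirantization): /p/ is a stop between vowels /o/ and /o/, so it spirantizes to the fricative [f]. /p/ is a stop between vowels /o/ and /e/, so it spirantizes to the fricative [f]. /opopewobkiumdo/ → ofofewobkiumdo.
Rule 4 (regressive voicing assimilation): /b/ precedes the voiceless obstruent /k/, so it devoices to [p] by assimilation. /ofofewobkiumdo/ → ofofewopkiumdo.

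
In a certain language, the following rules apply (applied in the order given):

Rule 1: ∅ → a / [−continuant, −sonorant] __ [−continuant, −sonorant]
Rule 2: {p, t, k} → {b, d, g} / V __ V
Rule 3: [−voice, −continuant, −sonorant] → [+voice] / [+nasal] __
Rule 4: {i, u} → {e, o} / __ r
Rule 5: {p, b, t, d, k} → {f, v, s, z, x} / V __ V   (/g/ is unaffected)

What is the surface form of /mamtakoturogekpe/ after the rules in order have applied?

Rule 1 (stop-cluster a-epenthesis): /k/ and /p/ form a stop–stop cluster, so [a] is inserted between them. /mamtakoturogekpe/ → mamtakoturogekape.
Rule 2 (intervocalic voicing): /k/ is a voiceless stop between vowels /a/ and /o/, so it voices to [g]. /t/ is a voiceless stop between vowels /o/ and /u/, so it voices to [d]. /k/ is a voiceless stop between vowels /e/ and /a/, so it voices to [g]. /p/ is a voiceless stop between vowels /a/ and /e/, so it voices to [b]. /mamtakoturogekape/ → mamtagodurogegabe.
Rule 3 (post-nasal voicing): /t/ is a voiceless stop immediately after the nasal /m/, so it voices to [d]. /mamtagodurogegabe/ → mamdagodurogegabe.
Rule 4 (pre-rhotic lowering): /u/ is a high vowel immediately before /r/, so it lowers to [o]. /mamdagodurogegabe/ → mamdagodorogegabe.
Rule 5 (intervocalic spirantization): /d/ is a stop between vowels /o/ and /o/, so it spirantizes to the fricative [z]. /b/ is a stop between vowels /a/ and /e/, so it spirantizes to the fricative [v]. /mamdagodorogegabe/ → mamdagozorogegave.

mamdagozorogegave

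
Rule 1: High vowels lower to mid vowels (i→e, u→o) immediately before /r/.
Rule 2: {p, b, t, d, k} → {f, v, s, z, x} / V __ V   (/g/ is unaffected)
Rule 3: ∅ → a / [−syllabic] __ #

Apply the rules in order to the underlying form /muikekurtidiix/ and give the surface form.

muixexortiziixa

Rule 1 (pre-rhotic lowering): /u/ is a high vowel immediately before /r/, so it lowers to [o]. /muikekurtidiix/ → muikekortidiix.
Rule 2 (intervocalic spirantization): /k/ is a stop between vowels /i/ and /e/, so it spirantizes to the fricative [x]. /k/ is a stop between vowels /e/ and /o/, so it spirantizes to the fricative [x]. /d/ is a stop between vowels /i/ and /i/, so it spirantizes to the fricative [z]. /muikekortidiix/ → muixexortiziix.
Rule 3 (final a-epenthesis): the form ends in the consonant /x/, so [a] is inserted word-finally. /muixexortiziix/ → muixexortiziixa.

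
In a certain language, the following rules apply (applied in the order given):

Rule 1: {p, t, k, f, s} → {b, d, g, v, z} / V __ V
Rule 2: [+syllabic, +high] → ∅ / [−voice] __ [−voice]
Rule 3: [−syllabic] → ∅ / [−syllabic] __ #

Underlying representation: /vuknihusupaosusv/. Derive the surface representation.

Rule 1 (intervocalic voicing): /s/ is a voiceless obstruent between vowels /u/ and /u/, so it voices to [z]. /p/ is a voiceless obstruent between vowels /u/ and /a/, so it voices to [b]. /s/ is a voiceless obstruent between vowels /o/ and /u/, so it voices to [z]. /vuknihusupaosusv/ → vuknihuzubaozusv.
Rule 2 (high vowel syncope): no segment meets the environment; /vuknihuzubaozusv/ is unchanged.
Rule 3 (final cluster simplification): /v/ is the second consonant of a word-final cluster /sv/, so it deletes. /vuknihuzubaozusv/ → vuknihuzubaozus.

vuknihuzubaozus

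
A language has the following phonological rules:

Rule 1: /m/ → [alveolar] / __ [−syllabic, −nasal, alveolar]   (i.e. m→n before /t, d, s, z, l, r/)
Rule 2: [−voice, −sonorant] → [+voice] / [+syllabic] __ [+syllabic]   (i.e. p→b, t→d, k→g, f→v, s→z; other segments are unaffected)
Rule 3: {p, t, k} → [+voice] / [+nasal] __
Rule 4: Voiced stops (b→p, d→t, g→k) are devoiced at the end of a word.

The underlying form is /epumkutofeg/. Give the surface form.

ebumgudovek

Rule 1 (nasal place assimilation): no segment meets the environment; /epumkutofeg/ is unchanged.
Rule 2 (intervocalic voicing): /p/ is a voiceless obstruent between vowels /e/ and /u/, so it voices to [b]. /t/ is a voiceless obstruent between vowels /u/ and /o/, so it voices to [d]. /f/ is a voiceless obstruent between vowels /o/ and /e/, so it voices to [v]. /epumkutofeg/ → ebumkudoveg.
Rule 3 (post-nasal voicing): /k/ is a voiceless stop immediately after the nasal /m/, so it voices to [g]. /ebumkudoveg/ → ebumgudoveg.
Rule 4 (final devoicing): /g/ is a voiced stop in word-final position, so it devoices to [k]. /ebumgudoveg/ → ebumgudovek.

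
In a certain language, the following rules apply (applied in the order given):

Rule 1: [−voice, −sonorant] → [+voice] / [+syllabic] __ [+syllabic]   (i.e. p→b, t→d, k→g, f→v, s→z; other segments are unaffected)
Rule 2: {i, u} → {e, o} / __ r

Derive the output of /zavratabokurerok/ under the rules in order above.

zavradabogorerok

Rule 1 (intervocalic voicing): /t/ is a voiceless obstruent between vowels /a/ and /a/, so it voices to [d]. /k/ is a voiceless obstruent between vowels /o/ and /u/, so it voices to [g]. /zavratabokurerok/ → zavradabogurerok.
Rule 2 (pre-rhotic lowering): /u/ is a high vowel immediately before /r/, so it lowers to [o]. /zavradabogurerok/ → zavradabogorerok.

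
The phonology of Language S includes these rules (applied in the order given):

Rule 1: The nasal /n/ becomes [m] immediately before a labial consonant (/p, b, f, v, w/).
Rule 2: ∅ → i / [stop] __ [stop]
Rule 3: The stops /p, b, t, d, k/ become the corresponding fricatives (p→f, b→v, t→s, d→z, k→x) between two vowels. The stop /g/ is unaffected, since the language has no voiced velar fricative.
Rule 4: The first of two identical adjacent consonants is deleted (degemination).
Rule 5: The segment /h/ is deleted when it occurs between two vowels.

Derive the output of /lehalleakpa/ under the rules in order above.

Rule 1 (nasal place assimilation): no segment meets the environment; /lehalleakpa/ is unchanged.
Rule 2 (stop-cluster i-epenthesis): /k/ and /p/ form a stop–stop cluster, so [i] is inserted between them. /lehalleakpa/ → lehalleakipa.
Rule 3 (intervocalic spirantization): /k/ is a stop between vowels /a/ and /i/, so it spirantizes to the fricative [x]. /p/ is a stop between vowels /i/ and /a/, so it spirantizes to the fricative [f]. /lehalleakipa/ → lehalleaxifa.
Rule 4 (degemination): /ll/ is a geminate; the first /l/ deletes. /lehalleaxifa/ → lehaleaxifa.
Rule 5 (intervocalic h-deletion): /h/ occurs between vowels /e/ and /a/, so it deletes. /lehaleaxifa/ → lealeaxifa.

lealeaxifa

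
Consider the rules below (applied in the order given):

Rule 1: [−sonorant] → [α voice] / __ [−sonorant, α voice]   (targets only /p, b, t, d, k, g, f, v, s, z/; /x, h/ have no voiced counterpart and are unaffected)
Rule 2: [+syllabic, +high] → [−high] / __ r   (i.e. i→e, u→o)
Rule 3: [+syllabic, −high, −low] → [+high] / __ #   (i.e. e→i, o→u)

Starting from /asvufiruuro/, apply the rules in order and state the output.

azvuferuoru

Rule 1 (regressive voicing assimilation): /s/ precedes the voiced obstruent /v/, so it voices to [z] by assimilation. /asvufiruuro/ → azvufiruuro.
Rule 2 (pre-rhotic lowering): /i/ is a high vowel immediately before /r/, so it lowers to [e]. /u/ is a high vowel immediately before /r/, so it lowers to [o]. /azvufiruuro/ → azvuferuoro.
Rule 3 (final vowel raising): /o/ is a mid vowel in word-final position, so it raises to [u]. /azvuferuoro/ → azvuferuoru.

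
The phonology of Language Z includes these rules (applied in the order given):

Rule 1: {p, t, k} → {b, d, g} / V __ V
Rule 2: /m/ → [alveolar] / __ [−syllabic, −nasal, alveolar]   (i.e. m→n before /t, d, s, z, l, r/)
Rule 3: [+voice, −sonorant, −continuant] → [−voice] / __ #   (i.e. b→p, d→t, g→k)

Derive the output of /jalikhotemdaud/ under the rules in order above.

Rule 1 (intervocalic voicing): /t/ is a voiceless stop between vowels /o/ and /e/, so it voices to [d]. /jalikhotemdaud/ → jalikhodemdaud.
Rule 2 (nasal place assimilation): /m/ precedes the alveolar consonant /d/, so it assimilates in place to [n]. /jalikhodemdaud/ → jalikhodendaud.
Rule 3 (final devoicing): /d/ is a voiced stop in word-final position, so it devoices to [t]. /jalikhodendaud/ → jalikhodendaut.

jalikhodendaut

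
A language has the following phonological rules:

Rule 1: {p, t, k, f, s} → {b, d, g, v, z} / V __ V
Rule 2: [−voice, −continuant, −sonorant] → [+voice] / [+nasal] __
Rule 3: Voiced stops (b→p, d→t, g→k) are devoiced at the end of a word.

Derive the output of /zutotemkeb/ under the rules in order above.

zudodemgep

Rule 1 (intervocalic voicing): /t/ is a voiceless obstruent between vowels /u/ and /o/, so it voices to [d]. /t/ is a voiceless obstruent between vowels /o/ and /e/, so it voices to [d]. /zutotemkeb/ → zudodemkeb.
Rule 2 (post-nasal voicing): /k/ is a voiceless stop immediately after the nasal /m/, so it voices to [g]. /zudodemkeb/ → zudodemgeb.
Rule 3 (final devoicing): /b/ is a voiced stop in word-final position, so it devoices to [p]. /zudodemgeb/ → zudodemgep.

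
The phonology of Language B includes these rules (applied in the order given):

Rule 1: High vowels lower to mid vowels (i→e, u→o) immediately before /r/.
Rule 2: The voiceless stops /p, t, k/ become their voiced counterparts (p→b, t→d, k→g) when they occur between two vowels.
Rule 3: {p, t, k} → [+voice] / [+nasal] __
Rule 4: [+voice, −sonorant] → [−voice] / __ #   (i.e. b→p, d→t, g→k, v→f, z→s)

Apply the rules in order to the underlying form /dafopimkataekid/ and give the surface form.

dafobimgadaegit

Rule 1 (pre-rhotic lowering): no segment meets the environment; /dafopimkataekid/ is unchanged.
Rule 2 (intervocalic voicing): /p/ is a voiceless stop between vowels /o/ and /i/, so it voices to [b]. /t/ is a voiceless stop between vowels /a/ and /a/, so it voices to [d]. /k/ is a voiceless stop between vowels /e/ and /i/, so it voices to [g]. /dafopimkataekid/ → dafobimkadaegid.
Rule 3 (post-nasal voicing): /k/ is a voiceless stop immediately after the nasal /m/, so it voices to [g]. /dafobimkadaegid/ → dafobimgadaegid.
Rule 4 (final devoicing): /d/ is a voiced obstruent in word-final position, so it devoices to [t]. /dafobimgadaegid/ → dafobimgadaegit.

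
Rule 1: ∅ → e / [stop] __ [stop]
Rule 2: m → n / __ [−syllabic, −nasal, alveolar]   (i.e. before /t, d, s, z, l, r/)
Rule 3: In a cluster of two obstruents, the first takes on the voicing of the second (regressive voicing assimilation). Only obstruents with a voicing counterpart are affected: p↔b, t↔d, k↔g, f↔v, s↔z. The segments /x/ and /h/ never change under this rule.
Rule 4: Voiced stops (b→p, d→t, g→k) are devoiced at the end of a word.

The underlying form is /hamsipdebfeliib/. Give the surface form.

Rule 1 (stop-cluster e-epenthesis): /p/ and /d/ form a stop–stop cluster, so [e] is inserted between them. /hamsipdebfeliib/ → hamsipedebfeliib.
Rule 2 (nasal place assimilation): /m/ precedes the alveolar consonant /s/, so it assimilates in place to [n]. /hamsipedebfeliib/ → hansipedebfeliib.
Rule 3 (regressive voicing assimilation): /b/ precedes the voiceless obstruent /f/, so it devoices to [p] by assimilation. /hansipedebfeliib/ → hansipedepfeliib.
Rule 4 (final devoicing): /b/ is a voiced stop in word-final position, so it devoices to [p]. /hansipedepfeliib/ → hansipedepfeliip.

hansipedepfeliip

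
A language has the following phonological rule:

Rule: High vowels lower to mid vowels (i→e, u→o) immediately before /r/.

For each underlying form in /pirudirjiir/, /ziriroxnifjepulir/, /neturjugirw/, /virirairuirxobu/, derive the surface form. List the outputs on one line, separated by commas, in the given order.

peruderjier, zereroxnifjepuler, netorjugerw, vereraeruerxobu

/pirudirjiir/: /i/ is a high vowel immediately before /r/, so it lowers to [e]. /i/ is a high vowel immediately before /r/, so it lowers to [e]. /i/ is a high vowel immediately before /r/, so it lowers to [e]. → [peruderjier].
/ziriroxnifjepulir/: /i/ is a high vowel immediately before /r/, so it lowers to [e]. /i/ is a high vowel immediately before /r/, so it lowers to [e]. /i/ is a high vowel immediately before /r/, so it lowers to [e]. → [zereroxnifjepuler].
/neturjugirw/: /u/ is a high vowel immediately before /r/, so it lowers to [o]. /i/ is a high vowel immediately before /r/, so it lowers to [e]. → [netorjugerw].
/virirairuirxobu/: /i/ is a high vowel immediately before /r/, so it lowers to [e]. /i/ is a high vowel immediately before /r/, so it lowers to [e]. /i/ is a high vowel immediately before /r/, so it lowers to [e]. /i/ is a high vowel immediately before /r/, so it lowers to [e]. → [vereraeruerxobu].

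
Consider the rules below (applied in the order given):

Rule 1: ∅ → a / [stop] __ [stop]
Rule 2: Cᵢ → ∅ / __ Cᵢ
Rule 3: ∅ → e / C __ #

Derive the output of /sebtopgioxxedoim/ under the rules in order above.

Rule 1 (stop-cluster a-epenthesis): /b/ and /t/ form a stop–stop cluster, so [a] is inserted between them. /p/ and /g/ form a stop–stop cluster, so [a] is inserted between them. /sebtopgioxxedoim/ → sebatopagioxxedoim.
Rule 2 (degemination): /xx/ is a geminate; the first /x/ deletes. /sebatopagioxxedoim/ → sebatopagioxedoim.
Rule 3 (final e-epenthesis): the form ends in the consonant /m/, so [e] is inserted word-finally. /sebatopagioxedoim/ → sebatopagioxedoime.

sebatopagioxedoime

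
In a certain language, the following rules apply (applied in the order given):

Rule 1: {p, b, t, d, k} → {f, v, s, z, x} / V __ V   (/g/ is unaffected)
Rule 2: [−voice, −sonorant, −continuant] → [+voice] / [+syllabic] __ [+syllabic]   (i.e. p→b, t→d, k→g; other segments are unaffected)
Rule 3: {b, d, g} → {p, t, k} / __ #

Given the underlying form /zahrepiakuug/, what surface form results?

Rule 1 (intervocalic spirantization): /p/ is a stop between vowels /e/ and /i/, so it spirantizes to the fricative [f]. /k/ is a stop between vowels /a/ and /u/, so it spirantizes to the fricative [x]. /zahrepiakuug/ → zahrefiaxuug.
Rule 2 (intervocalic voicing): no segment meets the environment; /zahrefiaxuug/ is unchanged.
Rule 3 (final devoicing): /g/ is a voiced stop in word-final position, so it devoices to [k]. /zahrefiaxuug/ → zahrefiaxuuk.

zahrefiaxuuk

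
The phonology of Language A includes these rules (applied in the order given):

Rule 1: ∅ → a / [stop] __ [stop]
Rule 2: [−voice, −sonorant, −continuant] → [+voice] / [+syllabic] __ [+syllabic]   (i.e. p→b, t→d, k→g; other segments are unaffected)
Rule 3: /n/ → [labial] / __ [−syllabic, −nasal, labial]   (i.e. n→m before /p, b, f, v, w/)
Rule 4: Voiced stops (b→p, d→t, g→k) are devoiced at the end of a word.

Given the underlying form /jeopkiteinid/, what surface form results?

jeobagideinit

Rule 1 (stop-cluster a-epenthesis): /p/ and /k/ form a stop–stop cluster, so [a] is inserted between them. /jeopkiteinid/ → jeopakiteinid.
Rule 2 (intervocalic voicing): /p/ is a voiceless stop between vowels /o/ and /a/, so it voices to [b]. /k/ is a voiceless stop between vowels /a/ and /i/, so it voices to [g]. /t/ is a voiceless stop between vowels /i/ and /e/, so it voices to [d]. /jeopakiteinid/ → jeobagideinid.
Rule 3 (nasal place assimilation): no segment meets the environment; /jeobagideinid/ is unchanged.
Rule 4 (final devoicing): /d/ is a voiced stop in word-final position, so it devoices to [t]. /jeobagideinid/ → jeobagideinit.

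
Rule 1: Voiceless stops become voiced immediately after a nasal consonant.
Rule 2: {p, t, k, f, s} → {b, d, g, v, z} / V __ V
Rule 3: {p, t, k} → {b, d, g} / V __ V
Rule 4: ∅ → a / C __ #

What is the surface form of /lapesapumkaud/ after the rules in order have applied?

labezabumgauda

Rule 1 (post-nasal voicing): /k/ is a voiceless stop immediately after the nasal /m/, so it voices to [g]. /lapesapumkaud/ → lapesapumgaud.
Rule 2 (intervocalic voicing): /p/ is a voiceless obstruent between vowels /a/ and /e/, so it voices to [b]. /s/ is a voiceless obstruent between vowels /e/ and /a/, so it voices to [z]. /p/ is a voiceless obstruent between vowels /a/ and /u/, so it voices to [b]. /lapesapumgaud/ → labezabumgaud.
Rule 3 (intervocalic voicing): no segment meets the environment; /labezabumgaud/ is unchanged.
Rule 4 (final a-epenthesis): the form ends in the consonant /d/, so [a] is inserted word-finally. /labezabumgaud/ → labezabumgauda.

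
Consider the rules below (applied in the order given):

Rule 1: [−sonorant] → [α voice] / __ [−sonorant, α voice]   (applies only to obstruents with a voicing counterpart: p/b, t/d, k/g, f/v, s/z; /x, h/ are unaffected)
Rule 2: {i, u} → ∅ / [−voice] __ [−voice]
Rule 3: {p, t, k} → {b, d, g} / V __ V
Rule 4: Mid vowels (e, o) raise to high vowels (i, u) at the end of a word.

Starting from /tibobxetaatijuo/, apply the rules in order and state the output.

Rule 1 (regressive voicing assimilation): /b/ precedes the voiceless obstruent /x/, so it devoices to [p] by assimilation. /tibobxetaatijuo/ → tibopxetaatijuo.
Rule 2 (high vowel syncope): no segment meets the environment; /tibopxetaatijuo/ is unchanged.
Rule 3 (intervocalic voicing): /t/ is a voiceless stop between vowels /e/ and /a/, so it voices to [d]. /t/ is a voiceless stop between vowels /a/ and /i/, so it voices to [d]. /tibopxetaatijuo/ → tibopxedaadijuo.
Rule 4 (final vowel raising): /o/ is a mid vowel in word-final position, so it raises to [u]. /tibopxedaadijuo/ → tibopxedaadijuu.

tibopxedaadijuu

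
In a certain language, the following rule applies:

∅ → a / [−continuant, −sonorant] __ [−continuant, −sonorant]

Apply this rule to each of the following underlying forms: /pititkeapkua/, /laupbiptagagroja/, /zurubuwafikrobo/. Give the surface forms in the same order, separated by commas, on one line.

/pititkeapkua/: /t/ and /k/ form a stop–stop cluster, so [a] is inserted between them. /p/ and /k/ form a stop–stop cluster, so [a] is inserted between them. → [pititakeapakua].
/laupbiptagagroja/: /p/ and /b/ form a stop–stop cluster, so [a] is inserted between them. /p/ and /t/ form a stop–stop cluster, so [a] is inserted between them. → [laupabipatagagroja].
/zurubuwafikrobo/: the rule's environment is not met; surfaces unchanged as [zurubuwafikrobo].

pititakeapakua, laupabipatagagroja, zurubuwafikrobo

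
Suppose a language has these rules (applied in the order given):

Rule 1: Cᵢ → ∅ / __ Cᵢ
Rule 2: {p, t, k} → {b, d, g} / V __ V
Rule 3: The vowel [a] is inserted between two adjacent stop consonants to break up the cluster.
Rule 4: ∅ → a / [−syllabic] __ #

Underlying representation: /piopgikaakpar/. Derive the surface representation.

Rule 1 (degemination): no segment meets the environment; /piopgikaakpar/ is unchanged.
Rule 2 (intervocalic voicing): /k/ is a voiceless stop between vowels /i/ and /a/, so it voices to [g]. /piopgikaakpar/ → piopgigaakpar.
Rule 3 (stop-cluster a-epenthesis): /p/ and /g/ form a stop–stop cluster, so [a] is inserted between them. /k/ and /p/ form a stop–stop cluster, so [a] is inserted between them. /piopgigaakpar/ → piopagigaakapar.
Rule 4 (final a-epenthesis): the form ends in the consonant /r/, so [a] is inserted word-finally. /piopagigaakapar/ → piopagigaakapara.

piopagigaakapara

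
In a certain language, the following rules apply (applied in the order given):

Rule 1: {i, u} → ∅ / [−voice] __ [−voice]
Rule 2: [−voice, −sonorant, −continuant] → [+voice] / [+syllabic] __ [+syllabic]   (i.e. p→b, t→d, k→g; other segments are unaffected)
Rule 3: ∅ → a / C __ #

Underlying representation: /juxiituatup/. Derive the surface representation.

Rule 1 (high vowel syncope): /u/ is a high vowel flanked by voiceless consonants /t/ and /p/, so it deletes. /juxiituatup/ → juxiituatp.
Rule 2 (intervocalic voicing): /t/ is a voiceless stop between vowels /i/ and /u/, so it voices to [d]. /juxiituatp/ → juxiiduatp.
Rule 3 (final a-epenthesis): the form ends in the consonant /p/, so [a] is inserted word-finally. /juxiiduatp/ → juxiiduatpa.

juxiiduatpa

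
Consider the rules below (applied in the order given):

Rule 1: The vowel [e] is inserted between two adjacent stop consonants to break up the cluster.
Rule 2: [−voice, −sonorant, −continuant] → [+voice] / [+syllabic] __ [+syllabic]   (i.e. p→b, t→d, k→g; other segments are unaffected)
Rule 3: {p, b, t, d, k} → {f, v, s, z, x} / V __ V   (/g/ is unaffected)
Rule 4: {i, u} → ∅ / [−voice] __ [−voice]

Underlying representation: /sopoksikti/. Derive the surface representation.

sovoksigezi

Rule 1 (stop-cluster e-epenthesis): /k/ and /t/ form a stop–stop cluster, so [e] is inserted between them. /sopoksikti/ → sopoksiketi.
Rule 2 (intervocalic voicing): /p/ is a voiceless stop between vowels /o/ and /o/, so it voices to [b]. /k/ is a voiceless stop between vowels /i/ and /e/, so it voices to [g]. /t/ is a voiceless stop between vowels /e/ and /i/, so it voices to [d]. /sopoksiketi/ → soboksigedi.
Rule 3 (intervocalic spirantization): /b/ is a stop between vowels /o/ and /o/, so it spirantizes to the fricative [v]. /d/ is a stop between vowels /e/ and /i/, so it spirantizes to the fricative [z]. /soboksigedi/ → sovoksigezi.
Rule 4 (high vowel syncope): no segment meets the environment; /sovoksigezi/ is unchanged.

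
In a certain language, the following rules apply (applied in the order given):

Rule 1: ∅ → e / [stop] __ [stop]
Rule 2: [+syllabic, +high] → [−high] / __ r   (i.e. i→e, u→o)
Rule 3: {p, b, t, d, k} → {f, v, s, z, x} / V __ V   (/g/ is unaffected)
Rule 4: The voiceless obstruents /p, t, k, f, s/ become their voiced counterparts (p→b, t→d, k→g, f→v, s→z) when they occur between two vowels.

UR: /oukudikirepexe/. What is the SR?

ouxuzixerevexe

Rule 1 (stop-cluster e-epenthesis): no segment meets the environment; /oukudikirepexe/ is unchanged.
Rule 2 (pre-rhotic lowering): /i/ is a high vowel immediately before /r/, so it lowers to [e]. /oukudikirepexe/ → oukudikerepexe.
Rule 3 (intervocalic spirantization): /k/ is a stop between vowels /u/ and /u/, so it spirantizes to the fricative [x]. /d/ is a stop between vowels /u/ and /i/, so it spirantizes to the fricative [z]. /k/ is a stop between vowels /i/ and /e/, so it spirantizes to the fricative [x]. /p/ is a stop between vowels /e/ and /e/, so it spirantizes to the fricative [f]. /oukudikerepexe/ → ouxuzixerefexe.
Rule 4 (intervocalic voicing): /f/ is a voiceless obstruent between vowels /e/ and /e/, so it voices to [v]. /ouxuzixerefexe/ → ouxuzixerevexe.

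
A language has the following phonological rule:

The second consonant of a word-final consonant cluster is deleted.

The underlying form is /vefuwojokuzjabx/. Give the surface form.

vefuwojokuzjab

/x/ is the second consonant of a word-final cluster /bx/, so it deletes.
The other instances of /v/, /f/, /w/, /j/, /k/, /z/, /b/ do not occur in the required environment and remain unchanged.
Surface form: [vefuwojokuzjab].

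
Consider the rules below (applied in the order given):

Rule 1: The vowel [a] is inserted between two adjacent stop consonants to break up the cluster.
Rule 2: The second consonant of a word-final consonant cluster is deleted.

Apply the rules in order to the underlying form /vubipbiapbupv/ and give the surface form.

Rule 1 (stop-cluster a-epenthesis): /p/ and /b/ form a stop–stop cluster, so [a] is inserted between them. /p/ and /b/ form a stop–stop cluster, so [a] is inserted between them. /vubipbiapbupv/ → vubipabiapabupv.
Rule 2 (final cluster simplification): /v/ is the second consonant of a word-final cluster /pv/, so it deletes. /vubipabiapabupv/ → vubipabiapabup.

vubipabiapabup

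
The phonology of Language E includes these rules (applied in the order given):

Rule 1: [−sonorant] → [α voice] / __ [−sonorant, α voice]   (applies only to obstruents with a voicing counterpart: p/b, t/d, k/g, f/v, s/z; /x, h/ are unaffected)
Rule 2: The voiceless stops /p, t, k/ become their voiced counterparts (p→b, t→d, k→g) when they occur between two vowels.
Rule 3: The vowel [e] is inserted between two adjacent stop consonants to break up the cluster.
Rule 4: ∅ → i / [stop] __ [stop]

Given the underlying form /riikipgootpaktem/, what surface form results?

Rule 1 (regressive voicing assimilation): /p/ precedes the voiced obstruent /g/, so it voices to [b] by assimilation. /riikipgootpaktem/ → riikibgootpaktem.
Rule 2 (intervocalic voicing): /k/ is a voiceless stop between vowels /i/ and /i/, so it voices to [g]. /riikibgootpaktem/ → riigibgootpaktem.
Rule 3 (stop-cluster e-epenthesis): /b/ and /g/ form a stop–stop cluster, so [e] is inserted between them. /t/ and /p/ form a stop–stop cluster, so [e] is inserted between them. /k/ and /t/ form a stop–stop cluster, so [e] is inserted between them. /riigibgootpaktem/ → riigibegootepaketem.
Rule 4 (stop-cluster i-epenthesis): no segment meets the environment; /riigibegootepaketem/ is unchanged.

riigibegootepaketem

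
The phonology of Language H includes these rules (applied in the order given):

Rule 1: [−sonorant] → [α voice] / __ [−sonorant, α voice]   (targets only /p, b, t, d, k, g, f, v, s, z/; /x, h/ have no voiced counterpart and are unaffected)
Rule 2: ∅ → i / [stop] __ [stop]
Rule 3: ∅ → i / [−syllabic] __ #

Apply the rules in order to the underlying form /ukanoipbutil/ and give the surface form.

Rule 1 (regressive voicing assimilation): /p/ precedes the voiced obstruent /b/, so it voices to [b] by assimilation. /ukanoipbutil/ → ukanoibbutil.
Rule 2 (stop-cluster i-epenthesis): /b/ and /b/ form a stop–stop cluster, so [i] is inserted between them. /ukanoibbutil/ → ukanoibibutil.
Rule 3 (final i-epenthesis): the form ends in the consonant /l/, so [i] is inserted word-finally. /ukanoibibutil/ → ukanoibibutili.

ukanoibibutili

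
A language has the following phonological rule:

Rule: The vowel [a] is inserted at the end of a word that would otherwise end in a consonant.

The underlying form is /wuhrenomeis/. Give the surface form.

wuhrenomeisa

the form ends in the consonant /s/, so [a] is inserted word-finally.
Surface form: [wuhrenomeisa].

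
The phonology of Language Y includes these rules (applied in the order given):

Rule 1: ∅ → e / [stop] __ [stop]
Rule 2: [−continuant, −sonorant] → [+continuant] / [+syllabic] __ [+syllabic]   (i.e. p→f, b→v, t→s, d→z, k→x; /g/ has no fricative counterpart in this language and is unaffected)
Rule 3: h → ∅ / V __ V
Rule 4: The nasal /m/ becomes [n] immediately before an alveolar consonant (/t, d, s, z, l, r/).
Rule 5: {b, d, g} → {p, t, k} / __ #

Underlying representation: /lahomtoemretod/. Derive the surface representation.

Rule 1 (stop-cluster e-epenthesis): no segment meets the environment; /lahomtoemretod/ is unchanged.
Rule 2 (intervocalic spirantization): /t/ is a stop between vowels /e/ and /o/, so it spirantizes to the fricative [s]. /lahomtoemretod/ → lahomtoemresod.
Rule 3 (intervocalic h-deletion): /h/ occurs between vowels /a/ and /o/, so it deletes. /lahomtoemresod/ → laomtoemresod.
Rule 4 (nasal place assimilation): /m/ precedes the alveolar consonant /t/, so it assimilates in place to [n]. /m/ precedes the alveolar consonant /r/, so it assimilates in place to [n]. /laomtoemresod/ → laontoenresod.
Rule 5 (final devoicing): /d/ is a voiced stop in word-final position, so it devoices to [t]. /laontoenresod/ → laontoenresot.

laontoenresot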